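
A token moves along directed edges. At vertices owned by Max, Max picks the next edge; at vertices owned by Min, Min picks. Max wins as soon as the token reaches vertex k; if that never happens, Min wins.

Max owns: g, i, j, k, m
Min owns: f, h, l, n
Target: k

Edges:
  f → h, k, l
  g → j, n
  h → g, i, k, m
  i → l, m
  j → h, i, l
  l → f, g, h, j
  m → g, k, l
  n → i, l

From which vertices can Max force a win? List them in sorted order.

A0 = {k}
A1: add {m} — m (Max) has m→k.
A2: add {i} — i (Max) has i→m.
A3: add {j} — j (Max) has j→i.
A4: add {g} — g (Max) has g→j.
A5: add {h} — h (Min): all of {g, i, k, m} already in.
A6 = A5; e.g. f (Min) can still go to l. Fixed point.
Max's winning region = {g, h, i, j, k, m}.

g, h, i, j, k, m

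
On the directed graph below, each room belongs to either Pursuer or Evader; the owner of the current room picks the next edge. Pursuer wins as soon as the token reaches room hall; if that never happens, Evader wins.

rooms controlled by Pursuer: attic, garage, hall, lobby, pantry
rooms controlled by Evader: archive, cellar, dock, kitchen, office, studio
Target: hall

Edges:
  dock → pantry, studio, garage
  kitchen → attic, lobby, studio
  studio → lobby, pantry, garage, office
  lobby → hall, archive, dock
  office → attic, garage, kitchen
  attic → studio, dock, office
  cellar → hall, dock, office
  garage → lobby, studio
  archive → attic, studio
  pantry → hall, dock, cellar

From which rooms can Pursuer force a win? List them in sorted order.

A0 = {hall}
A1: add {lobby, pantry} — lobby (Pursuer) has lobby→hall; pantry (Pursuer) has pantry→hall.
A2: add {garage} — garage (Pursuer) has garage→lobby.
A3 = A2; e.g. attic (Pursuer) has no edge into A2. Fixed point.
Pursuer's winning region = {garage, hall, lobby, pantry}.

garage, hall, lobby, pantry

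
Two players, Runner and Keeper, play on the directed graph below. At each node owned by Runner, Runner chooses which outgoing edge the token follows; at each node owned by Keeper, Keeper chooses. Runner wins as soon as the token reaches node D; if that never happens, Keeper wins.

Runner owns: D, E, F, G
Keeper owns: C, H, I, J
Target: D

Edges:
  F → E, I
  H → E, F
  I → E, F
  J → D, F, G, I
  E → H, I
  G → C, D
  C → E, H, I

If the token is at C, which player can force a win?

A0 = {D}
A1: add {G} — G (Runner) has G→D.
A2 = A1; e.g. C (Keeper) can still go to E. Fixed point.
C never enters the attractor, so Keeper can avoid the target forever.

Keeper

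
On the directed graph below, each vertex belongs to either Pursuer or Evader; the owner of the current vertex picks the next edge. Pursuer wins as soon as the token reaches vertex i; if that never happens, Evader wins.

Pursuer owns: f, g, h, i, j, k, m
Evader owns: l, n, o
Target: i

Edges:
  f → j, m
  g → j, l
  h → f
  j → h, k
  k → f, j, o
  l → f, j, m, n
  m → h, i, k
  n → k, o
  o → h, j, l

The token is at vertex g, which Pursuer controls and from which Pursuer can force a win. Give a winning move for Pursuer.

A0 = {i}
A1: add {m} — m (Pursuer) has m→i.
A2: add {f} — f (Pursuer) has f→m.
A3: add {h, k} — h (Pursuer) has h→f; k (Pursuer) has k→f.
A4: add {j} — j (Pursuer) has j→h.
A5: add {g} — g (Pursuer) has g→j.
A6 = A5; e.g. l (Evader) can still go to n. Fixed point.
From g, successor j is in the attractor (rank 4); the other successor l is not.

j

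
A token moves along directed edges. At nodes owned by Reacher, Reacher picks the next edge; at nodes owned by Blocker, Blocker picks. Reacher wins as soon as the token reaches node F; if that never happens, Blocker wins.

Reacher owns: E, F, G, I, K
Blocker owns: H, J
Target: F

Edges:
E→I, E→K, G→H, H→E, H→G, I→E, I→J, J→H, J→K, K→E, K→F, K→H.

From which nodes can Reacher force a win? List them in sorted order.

E, F, I, K

A0 = {F}
A1: add {K} — K (Reacher) has K→F.
A2: add {E} — E (Reacher) has E→K.
A3: add {I} — I (Reacher) has I→E.
A4 = A3; e.g. G (Reacher) has no edge into A3. Fixed point.
Reacher's winning region = {E, F, I, K}.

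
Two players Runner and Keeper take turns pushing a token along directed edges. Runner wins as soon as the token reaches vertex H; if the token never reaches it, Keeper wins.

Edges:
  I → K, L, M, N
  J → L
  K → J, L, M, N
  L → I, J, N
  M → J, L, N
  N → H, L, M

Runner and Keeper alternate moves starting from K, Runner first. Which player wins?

Track states (vertex, player-to-move).
A0 = {(H,Runner), (H,Keeper)}
A1: add {(N,Runner)}.
A2 = A1; e.g. (I,Runner) stays out. (K,Runner) never enters ⇒ Keeper avoids the target.

Keeper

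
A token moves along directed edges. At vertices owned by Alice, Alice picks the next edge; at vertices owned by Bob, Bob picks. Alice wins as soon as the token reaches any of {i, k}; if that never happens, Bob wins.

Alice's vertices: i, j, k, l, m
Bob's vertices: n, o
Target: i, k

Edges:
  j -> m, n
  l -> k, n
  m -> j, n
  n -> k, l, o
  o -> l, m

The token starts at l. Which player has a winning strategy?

Alice

A0 = {i, k}
A1: add {l} — l (Alice) has l→k.
A2 = A1; e.g. j (Alice) has no edge into A1. Fixed point.
l ∈ A1, so Alice can force the target.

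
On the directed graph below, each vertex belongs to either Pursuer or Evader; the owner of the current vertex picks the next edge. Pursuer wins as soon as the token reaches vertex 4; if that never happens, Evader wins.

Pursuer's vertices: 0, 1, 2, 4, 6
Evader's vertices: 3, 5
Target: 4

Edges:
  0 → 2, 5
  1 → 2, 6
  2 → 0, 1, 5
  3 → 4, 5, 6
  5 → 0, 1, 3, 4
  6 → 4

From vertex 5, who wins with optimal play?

A0 = {4}
A1: add {6} — 6 (Pursuer) has 6→4.
A2: add {1} — 1 (Pursuer) has 1→6.
A3: add {2} — 2 (Pursuer) has 2→1.
A4: add {0} — 0 (Pursuer) has 0→2.
A5 = A4; e.g. 3 (Evader) can still go to 5. Fixed point.
5 never enters the attractor, so Evader can avoid the target forever.

Evader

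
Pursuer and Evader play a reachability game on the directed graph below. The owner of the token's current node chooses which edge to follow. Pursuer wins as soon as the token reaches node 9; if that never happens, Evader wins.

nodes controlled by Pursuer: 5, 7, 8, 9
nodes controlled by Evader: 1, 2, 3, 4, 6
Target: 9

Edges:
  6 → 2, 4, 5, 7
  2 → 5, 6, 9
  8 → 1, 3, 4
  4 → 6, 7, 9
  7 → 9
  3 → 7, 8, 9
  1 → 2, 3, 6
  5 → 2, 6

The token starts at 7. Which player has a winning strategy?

Pursuer

A0 = {9}
A1: add {7} — 7 (Pursuer) has 7→9.
A2 = A1; e.g. 1 (Evader) can still go to 2. Fixed point.
7 ∈ A1, so Pursuer can force the target.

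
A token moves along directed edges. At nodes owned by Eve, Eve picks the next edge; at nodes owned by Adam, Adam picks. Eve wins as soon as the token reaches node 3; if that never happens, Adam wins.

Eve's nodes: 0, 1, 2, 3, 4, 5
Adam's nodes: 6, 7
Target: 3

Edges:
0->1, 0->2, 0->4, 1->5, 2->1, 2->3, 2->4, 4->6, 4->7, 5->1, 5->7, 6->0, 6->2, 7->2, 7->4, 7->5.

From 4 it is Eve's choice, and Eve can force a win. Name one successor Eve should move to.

A0 = {3}
A1: add {2} — 2 (Eve) has 2→3.
A2: add {0} — 0 (Eve) has 0→2.
A3: add {6} — 6 (Adam): all of {0, 2} already in.
A4: add {4} — 4 (Eve) has 4→6.
A5 = A4; e.g. 1 (Eve) has no edge into A4. Fixed point.
From 4, successor 6 is in the attractor (rank 3); the other successor 7 is not.

6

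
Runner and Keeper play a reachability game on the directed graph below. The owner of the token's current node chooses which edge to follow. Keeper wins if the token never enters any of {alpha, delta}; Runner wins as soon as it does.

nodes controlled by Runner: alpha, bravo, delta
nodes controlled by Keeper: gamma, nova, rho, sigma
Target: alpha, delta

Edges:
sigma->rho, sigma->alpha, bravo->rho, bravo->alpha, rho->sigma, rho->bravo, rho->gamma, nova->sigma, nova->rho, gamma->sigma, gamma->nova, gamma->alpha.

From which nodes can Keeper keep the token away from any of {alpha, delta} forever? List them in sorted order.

gamma, nova, rho, sigma

A0 = {alpha, delta}
A1: add {bravo} — bravo (Runner) has bravo→alpha.
A2 = A1; e.g. sigma (Keeper) can still go to rho. Fixed point.
Runner's attractor = {alpha, bravo, delta}; Keeper avoids the target exactly from the complement.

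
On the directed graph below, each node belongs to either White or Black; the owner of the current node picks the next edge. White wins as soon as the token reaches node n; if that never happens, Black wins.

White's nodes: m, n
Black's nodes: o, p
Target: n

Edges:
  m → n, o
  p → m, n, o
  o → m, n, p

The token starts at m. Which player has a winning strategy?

White

A0 = {n}
A1: add {m} — m (White) has m→n.
A2 = A1; e.g. o (Black) can still go to p. Fixed point.
m ∈ A1, so White can force the target.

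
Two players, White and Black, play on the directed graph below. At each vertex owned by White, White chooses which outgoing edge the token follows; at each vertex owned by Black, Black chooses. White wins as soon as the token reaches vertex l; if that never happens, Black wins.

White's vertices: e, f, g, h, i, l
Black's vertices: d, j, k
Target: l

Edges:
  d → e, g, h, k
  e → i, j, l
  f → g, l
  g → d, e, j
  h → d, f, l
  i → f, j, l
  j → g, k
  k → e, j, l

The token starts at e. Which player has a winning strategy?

White

A0 = {l}
A1: add {e, f, h, i} — e (White) has e→l; f (White) has f→l; h (White) has h→l; i (White) has i→l.
e ∈ A1, so White can force the target.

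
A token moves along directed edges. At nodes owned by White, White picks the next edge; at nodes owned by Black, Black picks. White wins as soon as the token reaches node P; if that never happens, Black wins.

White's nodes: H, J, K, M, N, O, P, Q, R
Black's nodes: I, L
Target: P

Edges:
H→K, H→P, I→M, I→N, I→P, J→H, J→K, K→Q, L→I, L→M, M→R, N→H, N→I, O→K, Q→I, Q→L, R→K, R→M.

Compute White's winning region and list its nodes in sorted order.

A0 = {P}
A1: add {H} — H (White) has H→P.
A2: add {J, N} — J (White) has J→H; N (White) has N→H.
A3 = A2; e.g. I (Black) can still go to M. Fixed point.
White's winning region = {H, J, N, P}.

H, J, N, P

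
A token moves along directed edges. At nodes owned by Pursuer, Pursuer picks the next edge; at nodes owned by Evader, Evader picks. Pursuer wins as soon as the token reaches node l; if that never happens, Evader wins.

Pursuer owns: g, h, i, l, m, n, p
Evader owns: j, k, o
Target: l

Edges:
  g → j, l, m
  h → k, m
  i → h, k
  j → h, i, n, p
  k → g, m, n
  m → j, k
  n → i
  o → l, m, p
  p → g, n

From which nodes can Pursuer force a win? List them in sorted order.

g, l, p

A0 = {l}
A1: add {g} — g (Pursuer) has g→l.
A2: add {p} — p (Pursuer) has p→g.
A3 = A2; e.g. h (Pursuer) has no edge into A2. Fixed point.
Pursuer's winning region = {g, l, p}.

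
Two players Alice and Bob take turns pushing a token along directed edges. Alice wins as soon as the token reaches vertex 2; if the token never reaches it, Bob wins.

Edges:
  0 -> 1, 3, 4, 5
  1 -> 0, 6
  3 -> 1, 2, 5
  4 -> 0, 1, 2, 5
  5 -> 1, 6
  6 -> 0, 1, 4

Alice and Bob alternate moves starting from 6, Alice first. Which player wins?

Bob

Track states (vertex, player-to-move).
A0 = {(2,Alice), (2,Bob)}
A1: add {(3,Alice), (4,Alice)}.
A2 = A1; e.g. (0,Alice) stays out. (6,Alice) never enters ⇒ Bob avoids the target.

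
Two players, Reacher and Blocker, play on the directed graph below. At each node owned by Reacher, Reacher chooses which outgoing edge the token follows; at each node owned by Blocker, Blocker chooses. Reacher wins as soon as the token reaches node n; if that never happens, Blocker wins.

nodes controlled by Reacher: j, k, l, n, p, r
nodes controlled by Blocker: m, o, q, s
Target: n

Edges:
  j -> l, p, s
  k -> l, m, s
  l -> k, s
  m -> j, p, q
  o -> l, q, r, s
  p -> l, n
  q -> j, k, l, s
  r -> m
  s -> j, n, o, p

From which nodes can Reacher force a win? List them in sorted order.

A0 = {n}
A1: add {p} — p (Reacher) has p→n.
A2: add {j} — j (Reacher) has j→p.
A3 = A2; e.g. k (Reacher) has no edge into A2. Fixed point.
Reacher's winning region = {j, n, p}.

j, n, p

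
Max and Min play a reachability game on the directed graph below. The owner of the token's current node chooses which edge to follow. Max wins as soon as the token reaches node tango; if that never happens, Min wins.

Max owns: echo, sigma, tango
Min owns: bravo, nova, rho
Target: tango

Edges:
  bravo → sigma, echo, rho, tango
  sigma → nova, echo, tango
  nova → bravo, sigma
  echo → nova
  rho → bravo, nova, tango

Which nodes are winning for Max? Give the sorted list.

sigma, tango

A0 = {tango}
A1: add {sigma} — sigma (Max) has sigma→tango.
A2 = A1; e.g. bravo (Min) can still go to echo. Fixed point.
Max's winning region = {sigma, tango}.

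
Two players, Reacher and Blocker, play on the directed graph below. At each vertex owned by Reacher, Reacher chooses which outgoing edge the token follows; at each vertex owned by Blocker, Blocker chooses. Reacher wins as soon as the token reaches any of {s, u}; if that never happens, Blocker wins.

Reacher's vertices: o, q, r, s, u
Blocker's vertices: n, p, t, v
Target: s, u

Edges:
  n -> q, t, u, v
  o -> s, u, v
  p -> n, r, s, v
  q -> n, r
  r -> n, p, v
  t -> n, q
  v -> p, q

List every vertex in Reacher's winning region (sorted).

o, s, u

A0 = {s, u}
A1: add {o} — o (Reacher) has o→s.
A2 = A1; e.g. n (Blocker) can still go to q. Fixed point.
Reacher's winning region = {o, s, u}.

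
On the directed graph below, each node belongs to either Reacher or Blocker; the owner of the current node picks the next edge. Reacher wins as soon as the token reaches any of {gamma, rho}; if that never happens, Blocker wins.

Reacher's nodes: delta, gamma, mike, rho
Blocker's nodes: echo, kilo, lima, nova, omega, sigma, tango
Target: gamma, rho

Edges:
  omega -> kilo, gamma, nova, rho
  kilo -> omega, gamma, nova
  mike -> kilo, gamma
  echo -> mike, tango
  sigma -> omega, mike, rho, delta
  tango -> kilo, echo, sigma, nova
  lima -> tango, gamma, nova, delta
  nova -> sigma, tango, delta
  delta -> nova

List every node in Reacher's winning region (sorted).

gamma, mike, rho

A0 = {gamma, rho}
A1: add {mike} — mike (Reacher) has mike→gamma.
A2 = A1; e.g. omega (Blocker) can still go to kilo. Fixed point.
Reacher's winning region = {gamma, mike, rho}.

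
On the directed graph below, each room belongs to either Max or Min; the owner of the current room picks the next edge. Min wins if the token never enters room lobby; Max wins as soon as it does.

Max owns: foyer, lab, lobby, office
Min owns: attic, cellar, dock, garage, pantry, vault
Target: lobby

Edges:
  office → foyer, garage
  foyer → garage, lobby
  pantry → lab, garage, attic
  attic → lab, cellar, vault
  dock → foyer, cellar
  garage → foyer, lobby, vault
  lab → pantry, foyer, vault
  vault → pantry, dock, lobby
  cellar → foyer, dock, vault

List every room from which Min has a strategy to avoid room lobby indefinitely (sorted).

A0 = {lobby}
A1: add {foyer} — foyer (Max) has foyer→lobby.
A2: add {lab, office} — lab (Max) has lab→foyer; office (Max) has office→foyer.
A3 = A2; e.g. pantry (Min) can still go to garage. Fixed point.
Max's attractor = {foyer, lab, lobby, office}; Min avoids the target exactly from the complement.

attic, cellar, dock, garage, pantry, vault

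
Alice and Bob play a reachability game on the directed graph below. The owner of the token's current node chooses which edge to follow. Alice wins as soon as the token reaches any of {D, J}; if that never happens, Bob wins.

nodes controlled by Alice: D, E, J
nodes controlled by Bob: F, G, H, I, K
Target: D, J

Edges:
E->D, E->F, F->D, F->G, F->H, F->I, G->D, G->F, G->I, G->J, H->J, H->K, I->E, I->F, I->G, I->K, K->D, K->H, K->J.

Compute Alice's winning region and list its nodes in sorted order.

D, E, J

A0 = {D, J}
A1: add {E} — E (Alice) has E→D.
A2 = A1; e.g. F (Bob) can still go to G. Fixed point.
Alice's winning region = {D, E, J}.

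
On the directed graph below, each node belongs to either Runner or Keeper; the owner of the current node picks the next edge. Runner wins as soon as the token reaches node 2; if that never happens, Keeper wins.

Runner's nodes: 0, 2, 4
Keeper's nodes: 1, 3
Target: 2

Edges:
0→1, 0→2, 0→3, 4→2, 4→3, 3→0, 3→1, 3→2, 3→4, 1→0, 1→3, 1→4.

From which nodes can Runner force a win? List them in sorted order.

A0 = {2}
A1: add {0, 4} — 0 (Runner) has 0→2; 4 (Runner) has 4→2.
A2 = A1; e.g. 1 (Keeper) can still go to 3. Fixed point.
Runner's winning region = {0, 2, 4}.

0, 2, 4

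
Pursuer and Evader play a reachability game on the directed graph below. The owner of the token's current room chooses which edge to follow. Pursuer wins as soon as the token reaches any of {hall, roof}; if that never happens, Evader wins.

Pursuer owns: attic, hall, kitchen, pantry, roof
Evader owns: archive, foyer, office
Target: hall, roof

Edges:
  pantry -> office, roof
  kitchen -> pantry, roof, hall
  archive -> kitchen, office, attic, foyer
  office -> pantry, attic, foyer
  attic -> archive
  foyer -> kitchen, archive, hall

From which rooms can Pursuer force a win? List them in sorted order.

hall, kitchen, pantry, roof

A0 = {hall, roof}
A1: add {kitchen, pantry} — pantry (Pursuer) has pantry→roof; kitchen (Pursuer) has kitchen→roof.
A2 = A1; e.g. archive (Evader) can still go to office. Fixed point.
Pursuer's winning region = {hall, kitchen, pantry, roof}.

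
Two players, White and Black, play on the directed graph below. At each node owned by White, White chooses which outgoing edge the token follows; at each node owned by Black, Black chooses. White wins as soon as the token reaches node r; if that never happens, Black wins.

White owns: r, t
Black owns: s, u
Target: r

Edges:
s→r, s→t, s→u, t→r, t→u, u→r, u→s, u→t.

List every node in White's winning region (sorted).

r, t

A0 = {r}
A1: add {t} — t (White) has t→r.
A2 = A1; e.g. s (Black) can still go to u. Fixed point.
White's winning region = {r, t}.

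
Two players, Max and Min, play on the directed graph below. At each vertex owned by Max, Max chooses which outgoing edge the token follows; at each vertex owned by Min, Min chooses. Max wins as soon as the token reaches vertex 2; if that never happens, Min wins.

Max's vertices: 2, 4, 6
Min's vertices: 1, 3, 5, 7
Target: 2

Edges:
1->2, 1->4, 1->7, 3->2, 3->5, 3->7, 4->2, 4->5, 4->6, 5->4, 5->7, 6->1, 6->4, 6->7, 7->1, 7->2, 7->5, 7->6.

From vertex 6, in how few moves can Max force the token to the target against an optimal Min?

A0 = {2}
A1: add {4} — 4 (Max) has 4→2.
A2: add {6} — 6 (Max) has 6→4.
A3 = A2; e.g. 1 (Min) can still go to 7. Fixed point.
6 enters the attractor at level 2, so Max can force the target in 2 moves from there.

2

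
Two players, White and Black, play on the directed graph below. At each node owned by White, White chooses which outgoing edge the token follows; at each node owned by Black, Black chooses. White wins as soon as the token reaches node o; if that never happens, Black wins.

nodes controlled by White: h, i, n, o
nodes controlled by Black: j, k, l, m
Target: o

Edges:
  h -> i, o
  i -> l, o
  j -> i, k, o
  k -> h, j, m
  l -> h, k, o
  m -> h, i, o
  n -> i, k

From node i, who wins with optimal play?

A0 = {o}
A1: add {h, i} — h (White) has h→o; i (White) has i→o.
i ∈ A1, so White can force the target.

White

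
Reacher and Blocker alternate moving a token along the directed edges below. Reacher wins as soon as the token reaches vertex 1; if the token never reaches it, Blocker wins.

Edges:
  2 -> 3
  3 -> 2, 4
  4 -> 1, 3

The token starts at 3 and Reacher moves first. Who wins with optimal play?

Blocker

Track states (vertex, player-to-move).
A0 = {(1,Reacher), (1,Blocker)}
A1: add {(4,Reacher)}.
A2 = A1; e.g. (2,Reacher) stays out. (3,Reacher) never enters ⇒ Blocker avoids the target.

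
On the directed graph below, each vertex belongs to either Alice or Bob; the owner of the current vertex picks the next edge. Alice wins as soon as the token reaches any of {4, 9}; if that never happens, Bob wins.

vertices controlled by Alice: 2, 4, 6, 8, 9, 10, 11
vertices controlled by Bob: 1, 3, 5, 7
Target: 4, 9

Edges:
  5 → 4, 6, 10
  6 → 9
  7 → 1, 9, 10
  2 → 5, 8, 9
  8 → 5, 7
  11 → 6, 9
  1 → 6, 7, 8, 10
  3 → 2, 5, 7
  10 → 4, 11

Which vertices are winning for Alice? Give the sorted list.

2, 4, 5, 6, 8, 9, 10, 11

A0 = {4, 9}
A1: add {2, 6, 10, 11} — 2 (Alice) has 2→9; 6 (Alice) has 6→9; 10 (Alice) has 10→4; 11 (Alice) has 11→9.
A2: add {5} — 5 (Bob): all of {4, 6, 10} already in.
A3: add {8} — 8 (Alice) has 8→5.
A4 = A3; e.g. 1 (Bob) can still go to 7. Fixed point.
Alice's winning region = {2, 4, 5, 6, 8, 9, 10, 11}.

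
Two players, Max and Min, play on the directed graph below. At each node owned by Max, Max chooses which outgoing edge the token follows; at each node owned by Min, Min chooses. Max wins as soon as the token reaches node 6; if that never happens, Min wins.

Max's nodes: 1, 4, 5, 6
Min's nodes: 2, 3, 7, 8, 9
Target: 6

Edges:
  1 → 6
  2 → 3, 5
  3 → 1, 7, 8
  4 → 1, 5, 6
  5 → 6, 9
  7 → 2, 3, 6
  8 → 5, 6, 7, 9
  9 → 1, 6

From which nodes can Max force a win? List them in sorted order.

A0 = {6}
A1: add {1, 4, 5} — 1 (Max) has 1→6; 4 (Max) has 4→6; 5 (Max) has 5→6.
A2: add {9} — 9 (Min): all of {1, 6} already in.
A3 = A2; e.g. 2 (Min) can still go to 3. Fixed point.
Max's winning region = {1, 4, 5, 6, 9}.

1, 4, 5, 6, 9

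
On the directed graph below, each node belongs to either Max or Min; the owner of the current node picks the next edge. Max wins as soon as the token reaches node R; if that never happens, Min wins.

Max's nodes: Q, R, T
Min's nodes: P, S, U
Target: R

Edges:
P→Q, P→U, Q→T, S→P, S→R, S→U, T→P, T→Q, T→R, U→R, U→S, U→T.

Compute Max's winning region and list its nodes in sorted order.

A0 = {R}
A1: add {T} — T (Max) has T→R.
A2: add {Q} — Q (Max) has Q→T.
A3 = A2; e.g. P (Min) can still go to U. Fixed point.
Max's winning region = {Q, R, T}.

Q, R, T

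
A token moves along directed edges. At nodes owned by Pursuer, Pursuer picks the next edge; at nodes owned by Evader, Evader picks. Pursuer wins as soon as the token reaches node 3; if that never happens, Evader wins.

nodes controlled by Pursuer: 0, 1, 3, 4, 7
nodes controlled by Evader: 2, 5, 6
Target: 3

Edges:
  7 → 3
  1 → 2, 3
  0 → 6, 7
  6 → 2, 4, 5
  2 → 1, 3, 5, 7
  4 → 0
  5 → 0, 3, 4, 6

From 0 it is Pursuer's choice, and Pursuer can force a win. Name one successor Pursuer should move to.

A0 = {3}
A1: add {1, 7} — 1 (Pursuer) has 1→3; 7 (Pursuer) has 7→3.
A2: add {0} — 0 (Pursuer) has 0→7.
A3: add {4} — 4 (Pursuer) has 4→0.
A4 = A3; e.g. 2 (Evader) can still go to 5. Fixed point.
From 0, successor 7 is in the attractor (rank 1); the other successor 6 is not.

7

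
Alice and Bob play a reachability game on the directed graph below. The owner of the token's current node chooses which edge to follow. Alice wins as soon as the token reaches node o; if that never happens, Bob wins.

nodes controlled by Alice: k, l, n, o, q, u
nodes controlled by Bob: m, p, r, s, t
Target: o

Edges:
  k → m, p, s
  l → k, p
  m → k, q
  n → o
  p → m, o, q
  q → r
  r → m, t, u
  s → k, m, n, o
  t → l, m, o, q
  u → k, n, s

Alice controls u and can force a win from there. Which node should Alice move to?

A0 = {o}
A1: add {n} — n (Alice) has n→o.
A2: add {u} — u (Alice) has u→n.
A3 = A2; e.g. k (Alice) has no edge into A2. Fixed point.
From u, successor n is in the attractor (rank 1); the other successors k, s are not.

n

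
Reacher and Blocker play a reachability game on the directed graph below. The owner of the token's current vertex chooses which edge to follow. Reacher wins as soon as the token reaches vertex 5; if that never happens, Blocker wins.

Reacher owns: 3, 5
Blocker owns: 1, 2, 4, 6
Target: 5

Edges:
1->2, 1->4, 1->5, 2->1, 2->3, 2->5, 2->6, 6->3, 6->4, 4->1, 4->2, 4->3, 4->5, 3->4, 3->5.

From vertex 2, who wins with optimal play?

A0 = {5}
A1: add {3} — 3 (Reacher) has 3→5.
A2 = A1; e.g. 1 (Blocker) can still go to 2. Fixed point.
2 never enters the attractor, so Blocker can avoid the target forever.

Blocker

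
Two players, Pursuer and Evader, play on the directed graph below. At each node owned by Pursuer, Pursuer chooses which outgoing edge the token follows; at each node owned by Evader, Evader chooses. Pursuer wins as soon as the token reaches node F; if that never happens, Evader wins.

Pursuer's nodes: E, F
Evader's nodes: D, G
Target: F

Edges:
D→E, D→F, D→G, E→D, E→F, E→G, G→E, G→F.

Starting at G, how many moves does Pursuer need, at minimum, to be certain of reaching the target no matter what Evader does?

A0 = {F}
A1: add {E} — E (Pursuer) has E→F.
A2: add {G} — G (Evader): all of {E, F} already in.
G enters the attractor at level 2, so Pursuer can force the target in 2 moves from there.

2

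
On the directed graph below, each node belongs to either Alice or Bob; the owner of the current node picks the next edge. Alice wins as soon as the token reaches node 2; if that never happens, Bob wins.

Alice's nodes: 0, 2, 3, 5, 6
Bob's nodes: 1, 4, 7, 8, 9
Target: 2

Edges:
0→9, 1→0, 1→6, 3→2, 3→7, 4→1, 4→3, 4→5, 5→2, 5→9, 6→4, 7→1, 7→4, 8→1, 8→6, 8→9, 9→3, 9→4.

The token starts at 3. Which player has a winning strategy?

Alice

A0 = {2}
A1: add {3, 5} — 3 (Alice) has 3→2; 5 (Alice) has 5→2.
A2 = A1; e.g. 0 (Alice) has no edge into A1. Fixed point.
3 ∈ A1, so Alice can force the target.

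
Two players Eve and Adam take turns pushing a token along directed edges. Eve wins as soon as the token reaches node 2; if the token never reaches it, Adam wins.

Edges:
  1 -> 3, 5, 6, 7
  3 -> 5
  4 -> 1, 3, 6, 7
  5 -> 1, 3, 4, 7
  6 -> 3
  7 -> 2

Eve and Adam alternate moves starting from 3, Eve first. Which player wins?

Adam

Track states (vertex, player-to-move).
A0 = {(2,Eve), (2,Adam)}
A1: add {(7,Eve), (7,Adam)}.
A2: add {(1,Eve), (4,Eve), (5,Eve)}.
A3: add {(3,Adam)}.
A4: add {(6,Eve)}.
A5 = A4; e.g. (1,Adam) stays out. (3,Eve) never enters ⇒ Adam avoids the target.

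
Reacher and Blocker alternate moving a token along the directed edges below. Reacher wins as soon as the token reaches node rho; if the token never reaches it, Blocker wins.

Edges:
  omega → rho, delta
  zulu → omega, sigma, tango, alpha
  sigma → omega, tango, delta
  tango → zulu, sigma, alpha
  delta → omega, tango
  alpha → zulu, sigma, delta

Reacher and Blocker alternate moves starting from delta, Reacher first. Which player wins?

Track states (vertex, player-to-move).
A0 = {(rho,Reacher), (rho,Blocker)}
A1: add {(omega,Reacher)}.
A2 = A1; e.g. (omega,Blocker) stays out. (delta,Reacher) never enters ⇒ Blocker avoids the target.

Blocker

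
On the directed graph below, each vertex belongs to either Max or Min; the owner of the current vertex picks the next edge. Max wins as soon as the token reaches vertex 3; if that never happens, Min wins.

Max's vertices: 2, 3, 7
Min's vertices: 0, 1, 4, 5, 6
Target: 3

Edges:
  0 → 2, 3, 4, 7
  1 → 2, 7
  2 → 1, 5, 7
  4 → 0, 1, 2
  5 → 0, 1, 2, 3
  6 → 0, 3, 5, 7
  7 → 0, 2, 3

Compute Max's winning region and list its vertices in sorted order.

1, 2, 3, 7

A0 = {3}
A1: add {7} — 7 (Max) has 7→3.
A2: add {2} — 2 (Max) has 2→7.
A3: add {1} — 1 (Min): all of {2, 7} already in.
A4 = A3; e.g. 0 (Min) can still go to 4. Fixed point.
Max's winning region = {1, 2, 3, 7}.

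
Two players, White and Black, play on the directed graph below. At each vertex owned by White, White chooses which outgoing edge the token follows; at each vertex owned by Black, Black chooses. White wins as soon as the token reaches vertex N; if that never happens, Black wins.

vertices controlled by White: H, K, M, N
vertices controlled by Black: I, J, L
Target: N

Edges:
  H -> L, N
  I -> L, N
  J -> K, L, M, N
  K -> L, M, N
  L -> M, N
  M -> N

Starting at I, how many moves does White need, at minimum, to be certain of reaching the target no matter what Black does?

A0 = {N}
A1: add {H, K, M} — H (White) has H→N; K (White) has K→N; M (White) has M→N.
A2: add {L} — L (Black): all of {M, N} already in.
A3: add {I, J} — I (Black): all of {L, N} already in; J (Black): all of {K, L, M, N} already in.
A3 = all vertices. Fixed point.
I enters the attractor at level 3, so White can force the target in 3 moves from there.

3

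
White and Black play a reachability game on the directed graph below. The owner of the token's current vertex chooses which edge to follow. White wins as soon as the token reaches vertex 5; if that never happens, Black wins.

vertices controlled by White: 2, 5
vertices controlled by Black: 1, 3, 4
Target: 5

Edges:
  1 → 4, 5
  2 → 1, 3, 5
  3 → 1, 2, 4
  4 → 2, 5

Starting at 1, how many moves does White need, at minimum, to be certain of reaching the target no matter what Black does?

3

A0 = {5}
A1: add {2} — 2 (White) has 2→5.
A2: add {4} — 4 (Black): all of {2, 5} already in.
A3: add {1} — 1 (Black): all of {4, 5} already in.
1 enters the attractor at level 3, so White can force the target in 3 moves from there.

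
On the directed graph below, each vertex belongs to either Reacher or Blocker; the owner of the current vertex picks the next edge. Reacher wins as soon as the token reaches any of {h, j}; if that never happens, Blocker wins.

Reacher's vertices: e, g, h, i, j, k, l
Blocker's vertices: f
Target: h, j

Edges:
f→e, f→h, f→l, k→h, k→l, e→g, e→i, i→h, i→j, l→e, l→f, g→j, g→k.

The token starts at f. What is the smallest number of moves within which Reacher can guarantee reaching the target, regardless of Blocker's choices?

4

A0 = {h, j}
A1: add {g, i, k} — g (Reacher) has g→j; i (Reacher) has i→h; k (Reacher) has k→h.
A2: add {e} — e (Reacher) has e→g.
A3: add {l} — l (Reacher) has l→e.
A4: add {f} — f (Blocker): all of {e, h, l} already in.
A4 = all vertices. Fixed point.
f enters the attractor at level 4, so Reacher can force the target in 4 moves from there.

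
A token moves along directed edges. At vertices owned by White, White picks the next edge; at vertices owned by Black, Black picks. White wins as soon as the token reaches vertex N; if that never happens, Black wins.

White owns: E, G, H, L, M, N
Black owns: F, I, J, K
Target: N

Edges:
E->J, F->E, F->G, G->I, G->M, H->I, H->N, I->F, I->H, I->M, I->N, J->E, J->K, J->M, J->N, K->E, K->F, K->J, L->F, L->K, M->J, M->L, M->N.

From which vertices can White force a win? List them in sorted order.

G, H, M, N

A0 = {N}
A1: add {H, M} — H (White) has H→N; M (White) has M→N.
A2: add {G} — G (White) has G→M.
A3 = A2; e.g. E (White) has no edge into A2. Fixed point.
White's winning region = {G, H, M, N}.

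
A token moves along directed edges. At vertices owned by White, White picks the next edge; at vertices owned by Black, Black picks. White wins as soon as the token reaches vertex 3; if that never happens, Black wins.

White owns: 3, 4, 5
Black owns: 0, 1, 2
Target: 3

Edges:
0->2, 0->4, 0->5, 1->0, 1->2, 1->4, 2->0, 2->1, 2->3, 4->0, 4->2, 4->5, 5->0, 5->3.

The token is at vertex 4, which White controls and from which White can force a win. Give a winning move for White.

A0 = {3}
A1: add {5} — 5 (White) has 5→3.
A2: add {4} — 4 (White) has 4→5.
A3 = A2; e.g. 0 (Black) can still go to 2. Fixed point.
From 4, successor 5 is in the attractor (rank 1); the other successors 0, 2 are not.

5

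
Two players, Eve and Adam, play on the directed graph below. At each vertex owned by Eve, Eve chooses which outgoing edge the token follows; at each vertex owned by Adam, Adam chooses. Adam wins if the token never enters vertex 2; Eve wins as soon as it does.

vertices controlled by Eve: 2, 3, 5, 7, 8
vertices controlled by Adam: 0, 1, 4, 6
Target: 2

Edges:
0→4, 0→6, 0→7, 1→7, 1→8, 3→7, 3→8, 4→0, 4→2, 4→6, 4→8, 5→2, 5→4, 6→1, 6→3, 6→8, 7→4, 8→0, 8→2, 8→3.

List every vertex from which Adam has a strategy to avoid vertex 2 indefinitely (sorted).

A0 = {2}
A1: add {5, 8} — 5 (Eve) has 5→2; 8 (Eve) has 8→2.
A2: add {3} — 3 (Eve) has 3→8.
A3 = A2; e.g. 0 (Adam) can still go to 4. Fixed point.
Eve's attractor = {2, 3, 5, 8}; Adam avoids the target exactly from the complement.

0, 1, 4, 6, 7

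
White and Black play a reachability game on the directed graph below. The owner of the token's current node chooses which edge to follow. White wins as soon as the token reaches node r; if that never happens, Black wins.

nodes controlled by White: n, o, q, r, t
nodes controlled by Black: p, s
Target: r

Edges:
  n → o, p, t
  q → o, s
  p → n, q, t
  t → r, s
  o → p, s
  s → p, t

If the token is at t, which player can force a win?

White

A0 = {r}
A1: add {t} — t (White) has t→r.
t ∈ A1, so White can force the target.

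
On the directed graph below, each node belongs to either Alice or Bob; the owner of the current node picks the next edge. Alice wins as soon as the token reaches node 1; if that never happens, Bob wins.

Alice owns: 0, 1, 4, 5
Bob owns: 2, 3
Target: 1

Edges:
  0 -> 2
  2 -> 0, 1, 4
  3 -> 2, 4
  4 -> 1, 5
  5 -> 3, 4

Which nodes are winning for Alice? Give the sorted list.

A0 = {1}
A1: add {4} — 4 (Alice) has 4→1.
A2: add {5} — 5 (Alice) has 5→4.
A3 = A2; e.g. 0 (Alice) has no edge into A2. Fixed point.
Alice's winning region = {1, 4, 5}.

1, 4, 5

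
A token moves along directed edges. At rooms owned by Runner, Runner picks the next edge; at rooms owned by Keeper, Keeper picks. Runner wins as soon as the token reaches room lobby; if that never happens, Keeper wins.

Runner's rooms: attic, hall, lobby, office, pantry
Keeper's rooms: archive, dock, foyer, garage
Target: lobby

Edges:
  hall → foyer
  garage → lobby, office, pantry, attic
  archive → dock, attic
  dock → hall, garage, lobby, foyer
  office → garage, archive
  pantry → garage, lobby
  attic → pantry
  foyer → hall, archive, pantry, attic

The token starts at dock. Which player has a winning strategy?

A0 = {lobby}
A1: add {pantry} — pantry (Runner) has pantry→lobby.
A2: add {attic} — attic (Runner) has attic→pantry.
A3 = A2; e.g. hall (Runner) has no edge into A2. Fixed point.
dock never enters the attractor, so Keeper can avoid the target forever.

Keeper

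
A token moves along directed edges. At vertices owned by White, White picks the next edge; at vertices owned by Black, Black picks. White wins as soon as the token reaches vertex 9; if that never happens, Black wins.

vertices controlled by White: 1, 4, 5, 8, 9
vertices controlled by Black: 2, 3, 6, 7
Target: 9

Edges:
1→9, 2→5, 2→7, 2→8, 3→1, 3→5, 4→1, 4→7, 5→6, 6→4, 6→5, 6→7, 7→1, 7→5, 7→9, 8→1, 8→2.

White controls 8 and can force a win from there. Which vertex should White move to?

A0 = {9}
A1: add {1} — 1 (White) has 1→9.
A2: add {4, 8} — 4 (White) has 4→1; 8 (White) has 8→1.
A3 = A2; e.g. 2 (Black) can still go to 5. Fixed point.
From 8, successor 1 is in the attractor (rank 1); the other successor 2 is not.

1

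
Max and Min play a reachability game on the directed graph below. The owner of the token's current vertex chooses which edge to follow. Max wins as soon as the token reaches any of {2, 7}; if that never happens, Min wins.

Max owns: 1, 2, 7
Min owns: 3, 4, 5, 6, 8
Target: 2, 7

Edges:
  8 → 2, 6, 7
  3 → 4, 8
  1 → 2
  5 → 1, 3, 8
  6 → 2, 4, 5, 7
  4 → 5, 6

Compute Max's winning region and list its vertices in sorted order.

A0 = {2, 7}
A1: add {1} — 1 (Max) has 1→2.
A2 = A1; e.g. 3 (Min) can still go to 4. Fixed point.
Max's winning region = {1, 2, 7}.

1, 2, 7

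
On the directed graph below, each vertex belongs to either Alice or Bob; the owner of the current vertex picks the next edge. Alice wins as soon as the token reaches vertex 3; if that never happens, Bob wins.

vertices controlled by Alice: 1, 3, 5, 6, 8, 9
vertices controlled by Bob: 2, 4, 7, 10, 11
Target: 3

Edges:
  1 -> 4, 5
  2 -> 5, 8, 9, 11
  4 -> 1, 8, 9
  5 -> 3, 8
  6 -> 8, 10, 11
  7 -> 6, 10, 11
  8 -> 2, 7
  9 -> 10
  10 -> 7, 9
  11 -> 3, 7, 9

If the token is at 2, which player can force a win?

Bob

A0 = {3}
A1: add {5} — 5 (Alice) has 5→3.
A2: add {1} — 1 (Alice) has 1→5.
A3 = A2; e.g. 2 (Bob) can still go to 8. Fixed point.
2 never enters the attractor, so Bob can avoid the target forever.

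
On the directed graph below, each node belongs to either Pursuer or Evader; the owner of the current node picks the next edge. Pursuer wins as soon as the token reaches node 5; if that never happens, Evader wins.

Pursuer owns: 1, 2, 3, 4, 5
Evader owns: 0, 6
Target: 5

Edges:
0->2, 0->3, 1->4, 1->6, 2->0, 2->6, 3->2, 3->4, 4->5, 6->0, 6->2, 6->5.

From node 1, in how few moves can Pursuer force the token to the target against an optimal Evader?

2

A0 = {5}
A1: add {4} — 4 (Pursuer) has 4→5.
A2: add {1, 3} — 1 (Pursuer) has 1→4; 3 (Pursuer) has 3→4.
A3 = A2; e.g. 0 (Evader) can still go to 2. Fixed point.
1 enters the attractor at level 2, so Pursuer can force the target in 2 moves from there.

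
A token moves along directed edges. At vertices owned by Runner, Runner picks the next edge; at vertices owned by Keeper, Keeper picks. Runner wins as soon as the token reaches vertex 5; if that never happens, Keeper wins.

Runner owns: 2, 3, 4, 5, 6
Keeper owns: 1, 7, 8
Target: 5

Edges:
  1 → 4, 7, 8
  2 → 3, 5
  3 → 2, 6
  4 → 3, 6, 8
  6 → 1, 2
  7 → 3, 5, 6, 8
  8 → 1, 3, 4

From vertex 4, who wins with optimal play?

Runner

A0 = {5}
A1: add {2} — 2 (Runner) has 2→5.
A2: add {3, 6} — 3 (Runner) has 3→2; 6 (Runner) has 6→2.
A3: add {4} — 4 (Runner) has 4→3.
A4 = A3; e.g. 1 (Keeper) can still go to 7. Fixed point.
4 ∈ A3, so Runner can force the target.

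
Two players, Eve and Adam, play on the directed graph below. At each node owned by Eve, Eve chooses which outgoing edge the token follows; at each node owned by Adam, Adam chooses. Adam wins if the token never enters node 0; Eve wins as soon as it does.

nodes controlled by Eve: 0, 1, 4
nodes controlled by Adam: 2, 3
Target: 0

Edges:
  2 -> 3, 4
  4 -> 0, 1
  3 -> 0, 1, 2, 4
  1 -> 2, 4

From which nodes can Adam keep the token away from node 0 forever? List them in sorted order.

2, 3

A0 = {0}
A1: add {4} — 4 (Eve) has 4→0.
A2: add {1} — 1 (Eve) has 1→4.
A3 = A2; e.g. 2 (Adam) can still go to 3. Fixed point.
Eve's attractor = {0, 1, 4}; Adam avoids the target exactly from the complement.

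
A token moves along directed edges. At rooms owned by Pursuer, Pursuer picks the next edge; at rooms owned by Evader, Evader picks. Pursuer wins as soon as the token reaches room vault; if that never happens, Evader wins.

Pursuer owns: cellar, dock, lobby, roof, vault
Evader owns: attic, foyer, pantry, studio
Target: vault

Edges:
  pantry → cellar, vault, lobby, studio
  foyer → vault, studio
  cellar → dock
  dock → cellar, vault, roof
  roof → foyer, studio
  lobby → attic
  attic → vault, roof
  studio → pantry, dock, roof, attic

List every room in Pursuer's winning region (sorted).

A0 = {vault}
A1: add {dock} — dock (Pursuer) has dock→vault.
A2: add {cellar} — cellar (Pursuer) has cellar→dock.
A3 = A2; e.g. pantry (Evader) can still go to lobby. Fixed point.
Pursuer's winning region = {cellar, dock, vault}.

cellar, dock, vault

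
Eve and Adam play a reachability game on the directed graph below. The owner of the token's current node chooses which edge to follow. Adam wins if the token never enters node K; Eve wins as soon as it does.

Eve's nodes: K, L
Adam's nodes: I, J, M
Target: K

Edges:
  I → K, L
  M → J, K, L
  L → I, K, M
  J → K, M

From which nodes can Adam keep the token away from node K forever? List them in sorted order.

A0 = {K}
A1: add {L} — L (Eve) has L→K.
A2: add {I} — I (Adam): all of {K, L} already in.
A3 = A2; e.g. J (Adam) can still go to M. Fixed point.
Eve's attractor = {I, K, L}; Adam avoids the target exactly from the complement.

J, M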